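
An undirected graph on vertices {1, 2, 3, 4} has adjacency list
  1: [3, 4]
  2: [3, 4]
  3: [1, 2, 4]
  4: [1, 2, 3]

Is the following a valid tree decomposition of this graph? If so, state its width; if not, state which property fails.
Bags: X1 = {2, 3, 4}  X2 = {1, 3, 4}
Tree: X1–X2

Checking the three conditions: (i) the bags cover all of {1, 2, 3, 4}; (ii) for each edge, some bag contains both endpoints; (iii) the bags containing any fixed vertex form a subtree. All hold, so the decomposition is valid with width 3 − 1 = 2.

Yes; width 2.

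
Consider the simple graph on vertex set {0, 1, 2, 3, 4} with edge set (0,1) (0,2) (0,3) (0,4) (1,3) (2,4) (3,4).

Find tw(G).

A width-2 tree decomposition is:
Bags: B1 = {0, 1, 3}  B2 = {0, 3, 4}  B3 = {0, 2, 4}
Tree: B1–B2, B2–B3
The largest bag has 3 vertices, giving width 2; this decomposition certifies tw(G) ≤ 2. For the lower bound, the 3 vertices {0, 2, 4} are pairwise adjacent, and any tree decomposition puts a clique entirely inside one bag — forcing width ≥ 2. Hence tw(G) = 2 exactly.

2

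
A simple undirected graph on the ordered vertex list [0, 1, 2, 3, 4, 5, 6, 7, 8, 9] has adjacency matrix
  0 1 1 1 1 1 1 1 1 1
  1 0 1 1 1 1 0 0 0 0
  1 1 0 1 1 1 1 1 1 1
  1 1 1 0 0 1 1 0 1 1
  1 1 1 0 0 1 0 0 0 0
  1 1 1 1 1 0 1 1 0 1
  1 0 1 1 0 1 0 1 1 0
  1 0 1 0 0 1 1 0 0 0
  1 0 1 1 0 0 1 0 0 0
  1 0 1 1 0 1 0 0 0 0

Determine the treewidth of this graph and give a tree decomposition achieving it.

Every bag has size at most 5, so the width is 5 − 1 = 4 and tw(G) ≤ 4. Conversely, {0, 2, 3, 6, 8} is a clique of size 5, and the vertices of any clique must share a bag in every tree decomposition; so some bag has ≥ 5 vertices and tw(G) ≥ 4. Hence tw(G) = 4 exactly.

Treewidth 4.
One such decomposition:
Bags: B1 = {0, 2, 3, 5, 9}  B2 = {0, 2, 3, 5, 6}  B3 = {0, 2, 3, 6, 8}  B4 = {0, 1, 2, 3, 5}  B5 = {0, 2, 5, 6, 7}  B6 = {0, 1, 2, 4, 5}
Tree: B1–B2, B2–B3, B1–B4, B2–B5, B4–B6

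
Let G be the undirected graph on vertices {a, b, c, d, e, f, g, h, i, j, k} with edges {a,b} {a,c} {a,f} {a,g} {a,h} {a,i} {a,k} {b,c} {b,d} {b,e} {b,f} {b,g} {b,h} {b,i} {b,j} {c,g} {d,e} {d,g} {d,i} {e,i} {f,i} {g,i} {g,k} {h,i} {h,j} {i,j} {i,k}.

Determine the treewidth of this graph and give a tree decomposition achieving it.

The largest bag has 4 vertices, giving width 3; this decomposition certifies tw(G) ≤ 3. On the other hand G contains the 4-clique {a, g, i, k}. A clique must lie in a single bag of any decomposition, so no decomposition can have width below 3. Hence tw(G) = 3 exactly.

Treewidth 3.
One such decomposition:
Bags: B1 = {a, b, h, i}  B2 = {b, h, i, j}  B3 = {a, b, g, i}  B4 = {a, b, c, g}  B5 = {a, g, i, k}  B6 = {b, d, g, i}  B7 = {b, d, e, i}  B8 = {a, b, f, i}
Tree: B1–B2, B1–B3, B3–B4, B3–B5, B3–B6, B6–B7, B1–B8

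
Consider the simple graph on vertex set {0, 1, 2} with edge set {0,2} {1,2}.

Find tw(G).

1

A width-1 tree decomposition is:
Bags: B1 = {0, 2}  B2 = {1, 2}
Tree: B1–B2
Every bag has size at most 2, so the width is 2 − 1 = 1 and tw(G) ≤ 1. Any graph with an edge has treewidth ≥ 1, and G has the edge 0–2. The upper and lower bounds meet at 1, so that is the treewidth.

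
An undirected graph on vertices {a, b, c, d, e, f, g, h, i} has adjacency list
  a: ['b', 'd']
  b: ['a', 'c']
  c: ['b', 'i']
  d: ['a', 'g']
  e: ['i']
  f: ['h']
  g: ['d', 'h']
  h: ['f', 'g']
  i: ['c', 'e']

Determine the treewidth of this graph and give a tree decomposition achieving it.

The largest bag has 2 vertices, giving width 1; this decomposition certifies tw(G) ≤ 1. G has an edge, so its treewidth is at least 1. The upper and lower bounds meet at 1, so that is the treewidth.

Treewidth 1.
One such decomposition:
Bags: B1 = {f, h}  B2 = {g, h}  B3 = {d, g}  B4 = {a, d}  B5 = {a, b}  B6 = {b, c}  B7 = {c, i}  B8 = {e, i}
Tree: B1–B2, B2–B3, B3–B4, B4–B5, B5–B6, B6–B7, B7–B8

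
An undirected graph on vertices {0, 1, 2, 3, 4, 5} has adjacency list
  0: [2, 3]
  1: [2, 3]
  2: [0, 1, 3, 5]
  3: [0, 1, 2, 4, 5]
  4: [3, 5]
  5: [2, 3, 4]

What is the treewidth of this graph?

2

A width-2 tree decomposition is:
Bags: B1 = {2, 3, 5}  B2 = {0, 2, 3}  B3 = {3, 4, 5}  B4 = {1, 2, 3}
Tree: B1–B2, B1–B3, B1–B4
The largest bag has 3 vertices, giving width 2; this decomposition certifies tw(G) ≤ 2. For the lower bound, the 3 vertices {0, 2, 3} are pairwise adjacent, and any tree decomposition puts a clique entirely inside one bag — forcing width ≥ 2. Combining the bounds, tw(G) = 2.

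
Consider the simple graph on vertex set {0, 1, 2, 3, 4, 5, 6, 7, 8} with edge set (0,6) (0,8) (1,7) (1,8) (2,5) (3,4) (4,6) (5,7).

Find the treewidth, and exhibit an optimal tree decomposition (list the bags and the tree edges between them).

Each bag holds 2 vertices, so the decomposition has width 1, which upper-bounds the treewidth. Any graph with an edge has treewidth ≥ 1, and G has the edge 3–4. The upper and lower bounds meet at 1, so that is the treewidth.

Treewidth 1.
One such decomposition:
Bags: B1 = {3, 4}  B2 = {4, 6}  B3 = {0, 6}  B4 = {0, 8}  B5 = {1, 8}  B6 = {1, 7}  B7 = {5, 7}  B8 = {2, 5}
Tree: B1–B2, B2–B3, B3–B4, B4–B5, B5–B6, B6–B7, B7–B8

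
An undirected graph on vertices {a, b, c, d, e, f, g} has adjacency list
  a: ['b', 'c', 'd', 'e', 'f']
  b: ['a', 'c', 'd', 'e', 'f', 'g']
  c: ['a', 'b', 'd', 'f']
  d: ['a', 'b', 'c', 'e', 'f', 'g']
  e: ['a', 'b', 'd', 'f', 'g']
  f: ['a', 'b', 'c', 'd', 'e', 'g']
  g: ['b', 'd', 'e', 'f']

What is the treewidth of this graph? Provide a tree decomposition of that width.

Every bag has size at most 5, so the width is 5 − 1 = 4 and tw(G) ≤ 4. Conversely, {b, d, e, f, g} is a clique of size 5, and the vertices of any clique must share a bag in every tree decomposition; so some bag has ≥ 5 vertices and tw(G) ≥ 4. Hence tw(G) = 4 exactly.

Treewidth 4.
Bags: B1 = {b, d, e, f, g}  B2 = {a, b, d, e, f}  B3 = {a, b, c, d, f}
Tree: B1–B2, B2–B3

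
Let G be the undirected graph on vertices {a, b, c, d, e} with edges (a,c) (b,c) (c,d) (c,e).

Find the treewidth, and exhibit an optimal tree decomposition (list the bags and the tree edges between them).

Treewidth 1.
One such decomposition:
Bags: B1 = {a, c}  B2 = {b, c}  B3 = {c, d}  B4 = {c, e}
Tree: B1–B2, B1–B3, B1–B4

Each bag holds 2 vertices, so the decomposition has width 1, which upper-bounds the treewidth. G has an edge, so its treewidth is at least 1. The upper and lower bounds meet at 1, so that is the treewidth.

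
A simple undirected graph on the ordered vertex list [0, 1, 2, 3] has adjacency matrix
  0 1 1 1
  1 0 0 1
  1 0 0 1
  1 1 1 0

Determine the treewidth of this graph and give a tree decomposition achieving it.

Treewidth 2.
One such decomposition:
Bags: B1 = {0, 1, 3}  B2 = {0, 2, 3}
Tree: B1–B2

Every bag has size at most 3, so the width is 3 − 1 = 2 and tw(G) ≤ 2. On the other hand G contains the 3-clique {0, 1, 3}. A clique must lie in a single bag of any decomposition, so no decomposition can have width below 2. Combining the bounds, tw(G) = 2.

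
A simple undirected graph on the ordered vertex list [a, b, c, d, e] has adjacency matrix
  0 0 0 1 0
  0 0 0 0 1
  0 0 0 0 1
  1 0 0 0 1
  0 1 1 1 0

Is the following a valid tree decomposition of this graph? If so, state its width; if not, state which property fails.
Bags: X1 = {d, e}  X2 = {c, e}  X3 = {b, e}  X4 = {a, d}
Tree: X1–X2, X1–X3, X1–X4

Yes; width 1.

Checking the three conditions: (i) the bags cover all of {a, b, c, d, e}; (ii) for each edge, some bag contains both endpoints; (iii) the bags containing any fixed vertex form a subtree. All hold, so the decomposition is valid with width 2 − 1 = 1.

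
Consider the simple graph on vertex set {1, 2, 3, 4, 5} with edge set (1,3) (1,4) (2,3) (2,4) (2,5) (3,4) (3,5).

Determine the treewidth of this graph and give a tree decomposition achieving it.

Treewidth 2.
One optimal decomposition is:
Bags: B1 = {2, 3, 5}  B2 = {2, 3, 4}  B3 = {1, 3, 4}
Tree: B1–B2, B2–B3

Every bag has size at most 3, so the width is 3 − 1 = 2 and tw(G) ≤ 2. On the other hand G contains the 3-clique {1, 3, 4}. A clique must lie in a single bag of any decomposition, so no decomposition can have width below 2. Combining the bounds, tw(G) = 2.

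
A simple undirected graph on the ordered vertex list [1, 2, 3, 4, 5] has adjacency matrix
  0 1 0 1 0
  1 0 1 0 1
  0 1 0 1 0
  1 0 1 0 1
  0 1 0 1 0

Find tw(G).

2

A width-2 tree decomposition is:
Bags: B1 = {1, 2, 4}  B2 = {2, 4, 5}  B3 = {2, 3, 4}
Tree: B1–B2, B2–B3
Every bag has size at most 3, so the width is 3 − 1 = 2 and tw(G) ≤ 2. For the lower bound, G contains the cycle 1–4–5–2–1, so G is not a forest; only forests have treewidth ≤ 1, hence tw(G) ≥ 2. The upper and lower bounds meet at 2, so that is the treewidth.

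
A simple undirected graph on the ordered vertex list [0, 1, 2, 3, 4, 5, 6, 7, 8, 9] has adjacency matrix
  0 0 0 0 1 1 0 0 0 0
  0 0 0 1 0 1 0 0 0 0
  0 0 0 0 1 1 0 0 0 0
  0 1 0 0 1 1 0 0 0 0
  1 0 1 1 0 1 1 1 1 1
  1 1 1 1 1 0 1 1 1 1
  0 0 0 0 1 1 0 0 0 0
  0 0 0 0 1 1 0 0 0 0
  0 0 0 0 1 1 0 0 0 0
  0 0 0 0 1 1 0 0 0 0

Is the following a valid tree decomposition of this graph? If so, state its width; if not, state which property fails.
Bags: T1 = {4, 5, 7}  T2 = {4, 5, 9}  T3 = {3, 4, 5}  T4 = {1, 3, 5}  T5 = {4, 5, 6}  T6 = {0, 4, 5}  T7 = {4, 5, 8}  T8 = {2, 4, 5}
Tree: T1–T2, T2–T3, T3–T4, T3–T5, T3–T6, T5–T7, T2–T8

Yes; width 2.

Every vertex of G appears in some bag (union = {0, 1, 2, 3, 4, 5, 6, 7, 8, 9}); every edge is covered by a bag; and for each vertex v the set of bags containing v is connected in the bag tree. The decomposition is therefore valid. The largest bag has 3 vertices, so the width is 2.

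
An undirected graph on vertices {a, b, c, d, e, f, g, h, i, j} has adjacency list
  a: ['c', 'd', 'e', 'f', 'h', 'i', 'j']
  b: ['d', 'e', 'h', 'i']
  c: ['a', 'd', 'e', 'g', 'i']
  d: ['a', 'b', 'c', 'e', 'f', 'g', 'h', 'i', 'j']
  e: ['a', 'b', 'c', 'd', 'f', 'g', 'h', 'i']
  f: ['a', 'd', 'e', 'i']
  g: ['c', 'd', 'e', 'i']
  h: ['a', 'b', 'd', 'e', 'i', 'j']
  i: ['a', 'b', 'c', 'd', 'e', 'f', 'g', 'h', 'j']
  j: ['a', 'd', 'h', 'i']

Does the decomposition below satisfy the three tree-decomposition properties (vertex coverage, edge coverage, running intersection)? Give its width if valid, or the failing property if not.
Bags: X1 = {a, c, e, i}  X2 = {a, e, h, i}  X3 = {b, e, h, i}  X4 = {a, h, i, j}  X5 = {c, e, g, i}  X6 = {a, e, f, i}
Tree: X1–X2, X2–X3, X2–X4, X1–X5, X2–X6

No — vertex d appears in no bag.

A tree decomposition must satisfy three properties: every vertex lies in some bag; for every edge, both endpoints lie together in some bag; and for every vertex, the bags containing it form a connected subtree. Here vertex d appears in no bag, so the decomposition is invalid.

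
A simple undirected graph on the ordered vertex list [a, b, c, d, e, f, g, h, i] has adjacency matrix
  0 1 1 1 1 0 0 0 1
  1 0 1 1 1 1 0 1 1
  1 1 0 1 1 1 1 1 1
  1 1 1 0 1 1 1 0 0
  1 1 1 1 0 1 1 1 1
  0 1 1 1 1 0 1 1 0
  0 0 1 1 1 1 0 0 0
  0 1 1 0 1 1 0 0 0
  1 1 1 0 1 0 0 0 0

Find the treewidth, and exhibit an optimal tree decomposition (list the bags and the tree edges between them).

The largest bag has 5 vertices, giving width 4; this decomposition certifies tw(G) ≤ 4. Conversely, {c, d, e, f, g} is a clique of size 5, and the vertices of any clique must share a bag in every tree decomposition; so some bag has ≥ 5 vertices and tw(G) ≥ 4. Combining the bounds, tw(G) = 4.

Treewidth 4.
Bags: B1 = {b, c, d, e, f}  B2 = {b, c, e, f, h}  B3 = {c, d, e, f, g}  B4 = {a, b, c, d, e}  B5 = {a, b, c, e, i}
Tree: B1–B2, B1–B3, B1–B4, B4–B5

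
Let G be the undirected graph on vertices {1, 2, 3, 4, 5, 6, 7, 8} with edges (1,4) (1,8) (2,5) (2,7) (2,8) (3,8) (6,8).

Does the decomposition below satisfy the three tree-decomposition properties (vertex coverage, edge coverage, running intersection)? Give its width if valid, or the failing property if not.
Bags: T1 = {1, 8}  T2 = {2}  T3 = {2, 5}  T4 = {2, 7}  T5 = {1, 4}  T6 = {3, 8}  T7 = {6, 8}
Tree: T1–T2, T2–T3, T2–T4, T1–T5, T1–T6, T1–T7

A tree decomposition must satisfy three properties: every vertex lies in some bag; for every edge, both endpoints lie together in some bag; and for every vertex, the bags containing it form a connected subtree. Here edge (8,2) lies in no bag, so the decomposition is invalid.

No — edge (8,2) lies in no bag.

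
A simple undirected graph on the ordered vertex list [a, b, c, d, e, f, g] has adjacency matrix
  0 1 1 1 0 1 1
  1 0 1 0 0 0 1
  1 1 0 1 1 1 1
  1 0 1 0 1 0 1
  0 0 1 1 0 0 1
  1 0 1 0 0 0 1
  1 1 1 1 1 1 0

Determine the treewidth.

A width-3 tree decomposition is:
Bags: B1 = {a, c, d, g}  B2 = {c, d, e, g}  B3 = {a, b, c, g}  B4 = {a, c, f, g}
Tree: B1–B2, B1–B3, B1–B4
Each bag holds 4 vertices, so the decomposition has width 3, which upper-bounds the treewidth. For the lower bound, the 4 vertices {c, d, e, g} are pairwise adjacent, and any tree decomposition puts a clique entirely inside one bag — forcing width ≥ 3. Combining the bounds, tw(G) = 3.

3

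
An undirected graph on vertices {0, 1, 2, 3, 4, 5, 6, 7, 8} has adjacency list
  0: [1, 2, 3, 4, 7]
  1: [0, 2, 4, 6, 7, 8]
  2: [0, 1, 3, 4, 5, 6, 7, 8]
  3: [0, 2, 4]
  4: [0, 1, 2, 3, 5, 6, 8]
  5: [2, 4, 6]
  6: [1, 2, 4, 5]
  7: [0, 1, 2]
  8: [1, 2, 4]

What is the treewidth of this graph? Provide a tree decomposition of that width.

Each bag holds 4 vertices, so the decomposition has width 3, which upper-bounds the treewidth. Conversely, {0, 1, 2, 4} is a clique of size 4, and the vertices of any clique must share a bag in every tree decomposition; so some bag has ≥ 4 vertices and tw(G) ≥ 3. Combining the bounds, tw(G) = 3.

Treewidth 3.
One such decomposition:
Bags: B1 = {2, 4, 5, 6}  B2 = {1, 2, 4, 6}  B3 = {0, 1, 2, 4}  B4 = {0, 2, 3, 4}  B5 = {0, 1, 2, 7}  B6 = {1, 2, 4, 8}
Tree: B1–B2, B2–B3, B3–B4, B3–B5, B3–B6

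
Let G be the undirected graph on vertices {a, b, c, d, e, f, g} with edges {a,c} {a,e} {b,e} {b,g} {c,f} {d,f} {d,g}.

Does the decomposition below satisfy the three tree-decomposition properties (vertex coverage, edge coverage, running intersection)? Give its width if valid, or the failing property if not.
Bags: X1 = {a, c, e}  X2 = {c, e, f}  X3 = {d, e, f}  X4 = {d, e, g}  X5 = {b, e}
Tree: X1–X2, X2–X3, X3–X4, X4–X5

A tree decomposition must satisfy three properties: every vertex lies in some bag; for every edge, both endpoints lie together in some bag; and for every vertex, the bags containing it form a connected subtree. Here edge (g,b) lies in no bag, so the decomposition is invalid.

No — edge (g,b) lies in no bag.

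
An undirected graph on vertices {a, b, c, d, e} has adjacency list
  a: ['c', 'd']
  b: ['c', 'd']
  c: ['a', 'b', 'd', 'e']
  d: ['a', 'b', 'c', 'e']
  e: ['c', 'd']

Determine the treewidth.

A width-2 tree decomposition is:
Bags: B1 = {a, c, d}  B2 = {b, c, d}  B3 = {c, d, e}
Tree: B1–B2, B1–B3
Each bag holds 3 vertices, so the decomposition has width 2, which upper-bounds the treewidth. For the lower bound, the 3 vertices {c, d, e} are pairwise adjacent, and any tree decomposition puts a clique entirely inside one bag — forcing width ≥ 2. The upper and lower bounds meet at 2, so that is the treewidth.

2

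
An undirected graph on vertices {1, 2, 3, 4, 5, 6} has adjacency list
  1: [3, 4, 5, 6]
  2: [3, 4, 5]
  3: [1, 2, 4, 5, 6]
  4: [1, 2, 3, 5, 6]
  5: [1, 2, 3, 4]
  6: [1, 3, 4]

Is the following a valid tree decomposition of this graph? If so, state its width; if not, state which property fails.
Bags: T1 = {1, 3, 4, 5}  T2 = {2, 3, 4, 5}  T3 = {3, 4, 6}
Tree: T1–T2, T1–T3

No — edge (1,6) lies in no bag.

A tree decomposition must satisfy three properties: every vertex lies in some bag; for every edge, both endpoints lie together in some bag; and for every vertex, the bags containing it form a connected subtree. Here edge (1,6) lies in no bag, so the decomposition is invalid.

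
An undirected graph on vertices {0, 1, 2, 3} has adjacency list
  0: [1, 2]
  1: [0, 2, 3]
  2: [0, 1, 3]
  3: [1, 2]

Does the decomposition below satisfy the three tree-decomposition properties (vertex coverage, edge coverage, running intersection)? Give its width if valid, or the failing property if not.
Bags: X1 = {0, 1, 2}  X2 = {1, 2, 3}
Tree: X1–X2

Vertex coverage: the bags together contain {0, 1, 2, 3}, the full vertex set. Edge coverage: each edge of G has both endpoints in at least one bag. Running intersection: for every vertex, the bags containing it form a connected subtree. All three properties hold, so this is a valid tree decomposition of width max|bag| − 1 = 2, and hence tw(G) ≤ 2.

Yes; width 2.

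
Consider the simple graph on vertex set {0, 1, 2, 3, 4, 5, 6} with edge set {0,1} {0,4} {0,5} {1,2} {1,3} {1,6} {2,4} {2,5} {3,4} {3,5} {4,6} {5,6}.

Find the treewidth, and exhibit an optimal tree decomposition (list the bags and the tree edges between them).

Every bag has size at most 4, so the width is 4 − 1 = 3 and tw(G) ≤ 3. For the lower bound: the 4 vertex sets {1,6}, {0,4}, {5}, {2} are disjoint, each induces a connected subgraph, and every pair is joined by at least one edge of G. Contracting each set to a single vertex therefore yields K_{4} as a minor, and since treewidth is minor-monotone, tw(G) ≥ tw(K_{4}) = 3. Therefore the treewidth is 3.

Treewidth 3.
One optimal decomposition is:
Bags: B1 = {1, 4, 5, 6}  B2 = {0, 1, 4, 5}  B3 = {1, 2, 4, 5}  B4 = {1, 3, 4, 5}
Tree: B1–B2, B2–B3, B3–B4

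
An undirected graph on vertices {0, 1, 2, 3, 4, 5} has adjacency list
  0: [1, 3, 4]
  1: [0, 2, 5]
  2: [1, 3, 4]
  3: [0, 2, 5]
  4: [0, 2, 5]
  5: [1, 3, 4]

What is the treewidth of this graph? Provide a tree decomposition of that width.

Each bag holds 4 vertices, so the decomposition has width 3, which upper-bounds the treewidth. For the lower bound: the 4 vertex sets {1,2}, {4,5}, {0}, {3} are disjoint, each induces a connected subgraph, and every pair is joined by at least one edge of G. Contracting each set to a single vertex therefore yields K_{4} as a minor, and since treewidth is minor-monotone, tw(G) ≥ tw(K_{4}) = 3. Combining the bounds, tw(G) = 3.

Treewidth 3.
One optimal decomposition is:
Bags: B1 = {0, 1, 2, 5}  B2 = {0, 2, 4, 5}  B3 = {0, 2, 3, 5}
Tree: B1–B2, B2–B3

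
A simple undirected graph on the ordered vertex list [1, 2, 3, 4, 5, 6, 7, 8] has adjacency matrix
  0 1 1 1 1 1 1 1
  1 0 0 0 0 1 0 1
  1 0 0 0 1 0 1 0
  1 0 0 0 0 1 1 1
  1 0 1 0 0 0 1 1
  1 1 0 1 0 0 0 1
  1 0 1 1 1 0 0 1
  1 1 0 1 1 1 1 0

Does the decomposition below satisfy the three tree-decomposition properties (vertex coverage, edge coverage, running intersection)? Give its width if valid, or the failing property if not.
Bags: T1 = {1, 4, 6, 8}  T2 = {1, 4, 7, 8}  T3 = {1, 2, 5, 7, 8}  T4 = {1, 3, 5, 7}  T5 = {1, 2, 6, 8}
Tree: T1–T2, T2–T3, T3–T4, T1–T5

A tree decomposition must satisfy three properties: every vertex lies in some bag; for every edge, both endpoints lie together in some bag; and for every vertex, the bags containing it form a connected subtree. Here bags containing vertex 2 are not connected in the tree, so the decomposition is invalid.

No — bags containing vertex 2 are not connected in the tree.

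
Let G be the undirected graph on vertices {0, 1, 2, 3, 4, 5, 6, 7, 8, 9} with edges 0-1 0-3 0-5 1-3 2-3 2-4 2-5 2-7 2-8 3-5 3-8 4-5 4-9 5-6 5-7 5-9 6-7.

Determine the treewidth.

A width-2 tree decomposition is:
Bags: B1 = {2, 4, 5}  B2 = {2, 3, 5}  B3 = {4, 5, 9}  B4 = {2, 5, 7}  B5 = {5, 6, 7}  B6 = {2, 3, 8}  B7 = {0, 3, 5}  B8 = {0, 1, 3}
Tree: B1–B2, B1–B3, B2–B4, B4–B5, B2–B6, B2–B7, B7–B8
Each bag holds 3 vertices, so the decomposition has width 2, which upper-bounds the treewidth. On the other hand G contains the 3-clique {2, 3, 8}. A clique must lie in a single bag of any decomposition, so no decomposition can have width below 2. Therefore the treewidth is 2.

2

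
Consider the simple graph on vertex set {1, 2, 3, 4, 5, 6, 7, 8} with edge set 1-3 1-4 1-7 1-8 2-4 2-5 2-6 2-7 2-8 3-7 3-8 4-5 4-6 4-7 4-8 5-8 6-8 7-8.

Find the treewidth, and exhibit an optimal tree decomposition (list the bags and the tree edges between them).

Treewidth 3.
Bags: B1 = {1, 4, 7, 8}  B2 = {2, 4, 7, 8}  B3 = {2, 4, 6, 8}  B4 = {1, 3, 7, 8}  B5 = {2, 4, 5, 8}
Tree: B1–B2, B2–B3, B1–B4, B3–B5

The largest bag has 4 vertices, giving width 3; this decomposition certifies tw(G) ≤ 3. On the other hand G contains the 4-clique {1, 3, 7, 8}. A clique must lie in a single bag of any decomposition, so no decomposition can have width below 3. Hence tw(G) = 3 exactly.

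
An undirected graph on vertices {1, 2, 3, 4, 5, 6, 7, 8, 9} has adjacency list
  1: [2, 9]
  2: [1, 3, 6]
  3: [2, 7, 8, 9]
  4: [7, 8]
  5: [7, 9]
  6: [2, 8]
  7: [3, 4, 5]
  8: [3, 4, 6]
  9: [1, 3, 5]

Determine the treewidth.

A width-3 tree decomposition is:
Bags: B1 = {4, 6, 7, 8}  B2 = {3, 6, 7, 8}  B3 = {2, 3, 6, 7}  B4 = {2, 3, 5, 7}  B5 = {2, 3, 5, 9}  B6 = {1, 2, 5, 9}
Tree: B1–B2, B2–B3, B3–B4, B4–B5, B5–B6
The largest bag has 4 vertices, giving width 3; this decomposition certifies tw(G) ≤ 3. For the lower bound: the 4 vertex sets {4,6,8}, {7}, {3}, {1,2,5,9} are disjoint, each induces a connected subgraph, and every pair is joined by at least one edge of G. Contracting each set to a single vertex therefore yields K_{4} as a minor, and since treewidth is minor-monotone, tw(G) ≥ tw(K_{4}) = 3. The upper and lower bounds meet at 3, so that is the treewidth.

3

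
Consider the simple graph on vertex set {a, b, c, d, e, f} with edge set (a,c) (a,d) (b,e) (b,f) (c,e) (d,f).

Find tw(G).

A width-2 tree decomposition is:
Bags: B1 = {a, c, e}  B2 = {a, d, e}  B3 = {d, e, f}  B4 = {b, e, f}
Tree: B1–B2, B2–B3, B3–B4
The largest bag has 3 vertices, giving width 2; this decomposition certifies tw(G) ≤ 2. Since e–c–a–d–f–b–e is a cycle in G, G is not acyclic. Forests are exactly the graphs of treewidth ≤ 1, so tw(G) ≥ 2. Combining the bounds, tw(G) = 2.

2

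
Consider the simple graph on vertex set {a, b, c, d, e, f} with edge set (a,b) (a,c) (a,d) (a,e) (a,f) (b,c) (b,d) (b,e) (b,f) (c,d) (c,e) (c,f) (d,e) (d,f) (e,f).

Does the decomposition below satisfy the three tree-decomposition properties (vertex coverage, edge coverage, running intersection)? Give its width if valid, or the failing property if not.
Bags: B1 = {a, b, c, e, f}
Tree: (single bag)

A tree decomposition must satisfy three properties: every vertex lies in some bag; for every edge, both endpoints lie together in some bag; and for every vertex, the bags containing it form a connected subtree. Here vertex d appears in no bag, so the decomposition is invalid.

No — vertex d appears in no bag.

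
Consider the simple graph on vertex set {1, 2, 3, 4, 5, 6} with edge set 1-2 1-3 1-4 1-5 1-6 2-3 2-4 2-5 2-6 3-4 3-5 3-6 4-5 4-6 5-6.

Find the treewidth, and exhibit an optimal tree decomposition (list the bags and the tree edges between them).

With just one bag of size 6, the width is 6 − 1 = 5, so tw(G) ≤ 5. On the other hand G contains the 6-clique {1, 2, 3, 4, 5, 6}. A clique must lie in a single bag of any decomposition, so no decomposition can have width below 5. Combining the bounds, tw(G) = 5.

Treewidth 5.
One such decomposition:
Bags: B1 = {1, 2, 3, 4, 5, 6}
Tree: (single bag)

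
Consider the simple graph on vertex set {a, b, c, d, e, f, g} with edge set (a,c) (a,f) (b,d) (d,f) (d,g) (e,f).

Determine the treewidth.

A width-1 tree decomposition is:
Bags: B1 = {d, f}  B2 = {d, g}  B3 = {a, f}  B4 = {e, f}  B5 = {b, d}  B6 = {a, c}
Tree: B1–B2, B1–B3, B1–B4, B2–B5, B3–B6
Every bag has size at most 2, so the width is 2 − 1 = 1 and tw(G) ≤ 1. Since G has at least one edge (e.g. f–d), it is not an edgeless graph, so tw(G) ≥ 1. The upper and lower bounds meet at 1, so that is the treewidth.

1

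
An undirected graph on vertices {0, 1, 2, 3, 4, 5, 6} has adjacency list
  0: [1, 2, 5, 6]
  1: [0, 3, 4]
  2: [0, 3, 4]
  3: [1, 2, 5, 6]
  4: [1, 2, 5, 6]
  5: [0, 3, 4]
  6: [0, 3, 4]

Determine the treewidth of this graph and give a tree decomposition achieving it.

Treewidth 3.
One optimal decomposition is:
Bags: B1 = {0, 2, 3, 4}  B2 = {0, 3, 4, 6}  B3 = {0, 1, 3, 4}  B4 = {0, 3, 4, 5}
Tree: B1–B2, B2–B3, B3–B4

Each bag holds 4 vertices, so the decomposition has width 3, which upper-bounds the treewidth. For the lower bound: the 4 vertex sets {0,2}, {4,6}, {3}, {1} are disjoint, each induces a connected subgraph, and every pair is joined by at least one edge of G. Contracting each set to a single vertex therefore yields K_{4} as a minor, and since treewidth is minor-monotone, tw(G) ≥ tw(K_{4}) = 3. Combining the bounds, tw(G) = 3.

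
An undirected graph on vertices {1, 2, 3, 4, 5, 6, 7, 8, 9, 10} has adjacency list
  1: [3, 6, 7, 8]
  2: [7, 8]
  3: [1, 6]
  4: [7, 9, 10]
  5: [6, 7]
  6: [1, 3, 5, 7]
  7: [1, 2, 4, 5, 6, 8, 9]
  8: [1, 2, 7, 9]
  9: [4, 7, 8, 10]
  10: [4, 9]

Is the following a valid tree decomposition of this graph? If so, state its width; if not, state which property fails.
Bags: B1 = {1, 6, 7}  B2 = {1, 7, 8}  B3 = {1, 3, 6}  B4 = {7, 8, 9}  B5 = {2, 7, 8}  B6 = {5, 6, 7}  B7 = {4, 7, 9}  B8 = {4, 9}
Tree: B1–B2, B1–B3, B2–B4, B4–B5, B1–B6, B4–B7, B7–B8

No — vertex 10 appears in no bag.

A tree decomposition must satisfy three properties: every vertex lies in some bag; for every edge, both endpoints lie together in some bag; and for every vertex, the bags containing it form a connected subtree. Here vertex 10 appears in no bag, so the decomposition is invalid.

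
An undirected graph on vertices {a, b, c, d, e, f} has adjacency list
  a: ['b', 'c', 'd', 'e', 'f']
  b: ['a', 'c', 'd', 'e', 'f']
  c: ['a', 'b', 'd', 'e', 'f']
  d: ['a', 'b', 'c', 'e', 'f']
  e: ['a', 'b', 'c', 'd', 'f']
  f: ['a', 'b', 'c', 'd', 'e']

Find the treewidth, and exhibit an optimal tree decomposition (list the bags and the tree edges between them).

Treewidth 5.
Bags: B1 = {a, b, c, d, e, f}
Tree: (single bag)

With just one bag of size 6, the width is 6 − 1 = 5, so tw(G) ≤ 5. For the lower bound, the 6 vertices {a, b, c, d, e, f} are pairwise adjacent, and any tree decomposition puts a clique entirely inside one bag — forcing width ≥ 5. Combining the bounds, tw(G) = 5.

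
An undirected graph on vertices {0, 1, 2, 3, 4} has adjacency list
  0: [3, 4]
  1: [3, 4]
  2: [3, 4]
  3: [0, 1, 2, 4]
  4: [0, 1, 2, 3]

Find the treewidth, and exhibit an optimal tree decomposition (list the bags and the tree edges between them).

Treewidth 2.
One such decomposition:
Bags: B1 = {0, 3, 4}  B2 = {1, 3, 4}  B3 = {2, 3, 4}
Tree: B1–B2, B2–B3

Every bag has size at most 3, so the width is 3 − 1 = 2 and tw(G) ≤ 2. For the lower bound, the 3 vertices {0, 3, 4} are pairwise adjacent, and any tree decomposition puts a clique entirely inside one bag — forcing width ≥ 2. Therefore the treewidth is 2.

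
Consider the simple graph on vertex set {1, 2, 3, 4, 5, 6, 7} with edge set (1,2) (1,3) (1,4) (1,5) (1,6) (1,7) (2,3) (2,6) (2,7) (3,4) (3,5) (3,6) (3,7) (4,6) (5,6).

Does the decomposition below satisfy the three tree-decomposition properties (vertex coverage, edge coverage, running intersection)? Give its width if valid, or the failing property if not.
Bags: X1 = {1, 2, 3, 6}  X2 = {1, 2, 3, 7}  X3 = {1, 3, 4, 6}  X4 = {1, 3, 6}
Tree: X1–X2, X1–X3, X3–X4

No — vertex 5 appears in no bag.

A tree decomposition must satisfy three properties: every vertex lies in some bag; for every edge, both endpoints lie together in some bag; and for every vertex, the bags containing it form a connected subtree. Here vertex 5 appears in no bag, so the decomposition is invalid.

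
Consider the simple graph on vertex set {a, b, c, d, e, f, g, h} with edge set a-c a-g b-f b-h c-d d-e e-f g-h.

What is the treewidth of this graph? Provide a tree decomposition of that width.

Treewidth 2.
One such decomposition:
Bags: B1 = {a, c, d}  B2 = {a, d, g}  B3 = {d, g, h}  B4 = {b, d, h}  B5 = {b, d, f}  B6 = {d, e, f}
Tree: B1–B2, B2–B3, B3–B4, B4–B5, B5–B6

Every bag has size at most 3, so the width is 3 − 1 = 2 and tw(G) ≤ 2. The edges d–c–a–g–h–b–f–e–d form a cycle, so G is not a tree and its treewidth is at least 2. Combining the bounds, tw(G) = 2.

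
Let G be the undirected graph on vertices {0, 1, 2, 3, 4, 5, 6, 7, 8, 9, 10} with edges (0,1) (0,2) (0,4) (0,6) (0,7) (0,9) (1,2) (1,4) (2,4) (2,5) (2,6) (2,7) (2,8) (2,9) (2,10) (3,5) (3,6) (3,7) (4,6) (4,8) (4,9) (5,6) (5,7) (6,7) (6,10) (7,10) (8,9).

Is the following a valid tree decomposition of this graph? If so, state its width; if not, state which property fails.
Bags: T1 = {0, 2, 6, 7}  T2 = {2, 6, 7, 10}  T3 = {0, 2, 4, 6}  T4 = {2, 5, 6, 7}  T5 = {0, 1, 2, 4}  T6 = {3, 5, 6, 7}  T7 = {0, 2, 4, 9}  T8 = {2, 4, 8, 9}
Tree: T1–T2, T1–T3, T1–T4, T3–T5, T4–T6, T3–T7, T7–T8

Every vertex of G appears in some bag (union = {0, 1, 2, 3, 4, 5, 6, 7, 8, 9, 10}); every edge is covered by a bag; and for each vertex v the set of bags containing v is connected in the bag tree. The decomposition is therefore valid. The largest bag has 4 vertices, so the width is 3.

Yes; width 3.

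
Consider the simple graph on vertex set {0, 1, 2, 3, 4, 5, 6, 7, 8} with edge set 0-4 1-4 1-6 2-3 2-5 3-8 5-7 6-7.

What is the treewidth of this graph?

A width-1 tree decomposition is:
Bags: B1 = {3, 8}  B2 = {2, 3}  B3 = {2, 5}  B4 = {5, 7}  B5 = {6, 7}  B6 = {1, 6}  B7 = {1, 4}  B8 = {0, 4}
Tree: B1–B2, B2–B3, B3–B4, B4–B5, B5–B6, B6–B7, B7–B8
Every bag has size at most 2, so the width is 2 − 1 = 1 and tw(G) ≤ 1. Any graph with an edge has treewidth ≥ 1, and G has the edge 8–3. Therefore the treewidth is 1.

1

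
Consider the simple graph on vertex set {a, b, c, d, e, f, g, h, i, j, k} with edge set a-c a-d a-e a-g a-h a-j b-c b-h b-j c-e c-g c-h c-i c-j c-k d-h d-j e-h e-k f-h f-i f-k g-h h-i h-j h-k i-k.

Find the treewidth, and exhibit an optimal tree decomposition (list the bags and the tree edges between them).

Each bag holds 4 vertices, so the decomposition has width 3, which upper-bounds the treewidth. Conversely, {a, d, h, j} is a clique of size 4, and the vertices of any clique must share a bag in every tree decomposition; so some bag has ≥ 4 vertices and tw(G) ≥ 3. The upper and lower bounds meet at 3, so that is the treewidth.

Treewidth 3.
One optimal decomposition is:
Bags: B1 = {a, c, h, j}  B2 = {a, c, g, h}  B3 = {b, c, h, j}  B4 = {a, c, e, h}  B5 = {a, d, h, j}  B6 = {c, e, h, k}  B7 = {c, h, i, k}  B8 = {f, h, i, k}
Tree: B1–B2, B1–B3, B2–B4, B1–B5, B4–B6, B6–B7, B7–B8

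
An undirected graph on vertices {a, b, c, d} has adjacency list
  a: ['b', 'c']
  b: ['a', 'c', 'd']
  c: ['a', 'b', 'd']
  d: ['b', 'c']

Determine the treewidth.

2

A width-2 tree decomposition is:
Bags: B1 = {a, b, c}  B2 = {b, c, d}
Tree: B1–B2
The largest bag has 3 vertices, giving width 2; this decomposition certifies tw(G) ≤ 2. On the other hand G contains the 3-clique {b, c, d}. A clique must lie in a single bag of any decomposition, so no decomposition can have width below 2. Combining the bounds, tw(G) = 2.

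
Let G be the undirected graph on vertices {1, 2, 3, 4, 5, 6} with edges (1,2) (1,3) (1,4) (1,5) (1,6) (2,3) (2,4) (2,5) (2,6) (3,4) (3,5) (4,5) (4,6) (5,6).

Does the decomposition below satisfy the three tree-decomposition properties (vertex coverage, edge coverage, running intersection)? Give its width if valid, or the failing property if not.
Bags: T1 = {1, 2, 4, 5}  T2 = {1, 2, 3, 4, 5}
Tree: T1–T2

No — vertex 6 appears in no bag.

A tree decomposition must satisfy three properties: every vertex lies in some bag; for every edge, both endpoints lie together in some bag; and for every vertex, the bags containing it form a connected subtree. Here vertex 6 appears in no bag, so the decomposition is invalid.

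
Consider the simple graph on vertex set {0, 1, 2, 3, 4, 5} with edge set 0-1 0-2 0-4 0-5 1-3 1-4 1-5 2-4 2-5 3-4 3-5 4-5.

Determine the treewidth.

A width-3 tree decomposition is:
Bags: B1 = {0, 1, 4, 5}  B2 = {0, 2, 4, 5}  B3 = {1, 3, 4, 5}
Tree: B1–B2, B1–B3
Every bag has size at most 4, so the width is 4 − 1 = 3 and tw(G) ≤ 3. On the other hand G contains the 4-clique {0, 1, 4, 5}. A clique must lie in a single bag of any decomposition, so no decomposition can have width below 3. Combining the bounds, tw(G) = 3.

3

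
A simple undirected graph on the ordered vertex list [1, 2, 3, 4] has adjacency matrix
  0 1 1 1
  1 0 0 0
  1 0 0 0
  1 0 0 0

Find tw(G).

1

A width-1 tree decomposition is:
Bags: B1 = {1, 3}  B2 = {1, 4}  B3 = {1, 2}
Tree: B1–B2, B1–B3
The largest bag has 2 vertices, giving width 1; this decomposition certifies tw(G) ≤ 1. Since G has at least one edge (e.g. 1–3), it is not an edgeless graph, so tw(G) ≥ 1. Hence tw(G) = 1 exactly.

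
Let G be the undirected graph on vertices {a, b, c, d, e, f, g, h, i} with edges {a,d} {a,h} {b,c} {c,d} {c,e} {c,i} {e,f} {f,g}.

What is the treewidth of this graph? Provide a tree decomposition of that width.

The largest bag has 2 vertices, giving width 1; this decomposition certifies tw(G) ≤ 1. Any graph with an edge has treewidth ≥ 1, and G has the edge e–f. Hence tw(G) = 1 exactly.

Treewidth 1.
Bags: B1 = {e, f}  B2 = {c, e}  B3 = {b, c}  B4 = {c, d}  B5 = {c, i}  B6 = {a, d}  B7 = {f, g}  B8 = {a, h}
Tree: B1–B2, B2–B3, B3–B4, B2–B5, B4–B6, B1–B7, B6–B8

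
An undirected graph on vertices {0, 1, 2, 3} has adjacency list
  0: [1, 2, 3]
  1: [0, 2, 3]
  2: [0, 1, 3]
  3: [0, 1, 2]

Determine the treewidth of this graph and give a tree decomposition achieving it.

With just one bag of size 4, the width is 4 − 1 = 3, so tw(G) ≤ 3. For the lower bound, the 4 vertices {0, 1, 2, 3} are pairwise adjacent, and any tree decomposition puts a clique entirely inside one bag — forcing width ≥ 3. Therefore the treewidth is 3.

Treewidth 3.
One optimal decomposition is:
Bags: B1 = {0, 1, 2, 3}
Tree: (single bag)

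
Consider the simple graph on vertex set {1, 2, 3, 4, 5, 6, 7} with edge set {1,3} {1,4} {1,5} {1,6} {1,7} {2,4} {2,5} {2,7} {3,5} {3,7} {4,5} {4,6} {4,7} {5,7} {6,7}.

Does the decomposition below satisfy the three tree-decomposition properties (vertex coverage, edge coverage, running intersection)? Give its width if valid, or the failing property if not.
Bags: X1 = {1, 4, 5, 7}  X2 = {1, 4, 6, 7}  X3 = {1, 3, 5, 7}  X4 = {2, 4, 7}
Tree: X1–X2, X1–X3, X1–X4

No — edge (5,2) lies in no bag.

A tree decomposition must satisfy three properties: every vertex lies in some bag; for every edge, both endpoints lie together in some bag; and for every vertex, the bags containing it form a connected subtree. Here edge (5,2) lies in no bag, so the decomposition is invalid.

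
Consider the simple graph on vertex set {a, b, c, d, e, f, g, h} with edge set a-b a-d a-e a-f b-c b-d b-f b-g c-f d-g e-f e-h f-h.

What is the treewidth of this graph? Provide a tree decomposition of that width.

Each bag holds 3 vertices, so the decomposition has width 2, which upper-bounds the treewidth. Conversely, {b, d, g} is a clique of size 3, and the vertices of any clique must share a bag in every tree decomposition; so some bag has ≥ 3 vertices and tw(G) ≥ 2. Hence tw(G) = 2 exactly.

Treewidth 2.
One optimal decomposition is:
Bags: B1 = {a, b, d}  B2 = {a, b, f}  B3 = {b, d, g}  B4 = {a, e, f}  B5 = {e, f, h}  B6 = {b, c, f}
Tree: B1–B2, B1–B3, B2–B4, B4–B5, B2–B6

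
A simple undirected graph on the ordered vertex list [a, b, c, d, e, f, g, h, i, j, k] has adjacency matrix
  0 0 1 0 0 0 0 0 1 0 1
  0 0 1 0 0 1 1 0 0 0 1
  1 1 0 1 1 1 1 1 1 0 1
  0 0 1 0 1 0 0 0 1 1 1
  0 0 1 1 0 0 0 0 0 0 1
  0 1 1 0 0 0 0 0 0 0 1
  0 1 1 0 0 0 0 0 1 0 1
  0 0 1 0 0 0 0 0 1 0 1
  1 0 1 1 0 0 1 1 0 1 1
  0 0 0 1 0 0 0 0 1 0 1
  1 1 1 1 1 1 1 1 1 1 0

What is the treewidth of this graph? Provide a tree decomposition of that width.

Each bag holds 4 vertices, so the decomposition has width 3, which upper-bounds the treewidth. On the other hand G contains the 4-clique {d, i, j, k}. A clique must lie in a single bag of any decomposition, so no decomposition can have width below 3. The upper and lower bounds meet at 3, so that is the treewidth.

Treewidth 3.
Bags: B1 = {c, d, i, k}  B2 = {c, g, i, k}  B3 = {a, c, i, k}  B4 = {c, h, i, k}  B5 = {b, c, g, k}  B6 = {d, i, j, k}  B7 = {c, d, e, k}  B8 = {b, c, f, k}
Tree: B1–B2, B2–B3, B2–B4, B2–B5, B1–B6, B1–B7, B5–B8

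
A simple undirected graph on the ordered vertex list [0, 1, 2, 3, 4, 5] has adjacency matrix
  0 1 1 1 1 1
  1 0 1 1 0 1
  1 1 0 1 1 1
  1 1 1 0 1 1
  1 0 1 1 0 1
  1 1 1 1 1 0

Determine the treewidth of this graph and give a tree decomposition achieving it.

Each bag holds 5 vertices, so the decomposition has width 4, which upper-bounds the treewidth. For the lower bound, the 5 vertices {0, 1, 2, 3, 5} are pairwise adjacent, and any tree decomposition puts a clique entirely inside one bag — forcing width ≥ 4. The upper and lower bounds meet at 4, so that is the treewidth.

Treewidth 4.
One optimal decomposition is:
Bags: B1 = {0, 1, 2, 3, 5}  B2 = {0, 2, 3, 4, 5}
Tree: B1–B2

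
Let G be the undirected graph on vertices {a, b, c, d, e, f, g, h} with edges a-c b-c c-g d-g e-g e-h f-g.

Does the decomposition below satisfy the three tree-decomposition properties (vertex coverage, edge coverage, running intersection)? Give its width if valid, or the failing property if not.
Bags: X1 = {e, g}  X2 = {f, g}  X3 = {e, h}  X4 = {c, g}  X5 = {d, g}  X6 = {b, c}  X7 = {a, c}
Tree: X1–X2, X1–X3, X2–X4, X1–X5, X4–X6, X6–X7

Every vertex of G appears in some bag (union = {a, b, c, d, e, f, g, h}); every edge is covered by a bag; and for each vertex v the set of bags containing v is connected in the bag tree. The decomposition is therefore valid. The largest bag has 2 vertices, so the width is 1.

Yes; width 1.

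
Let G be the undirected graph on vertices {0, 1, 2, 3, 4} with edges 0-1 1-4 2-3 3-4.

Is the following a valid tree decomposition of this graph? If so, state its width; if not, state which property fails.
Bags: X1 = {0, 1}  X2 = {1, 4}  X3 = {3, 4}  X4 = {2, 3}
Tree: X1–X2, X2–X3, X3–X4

Vertex coverage: the bags together contain {0, 1, 2, 3, 4}, the full vertex set. Edge coverage: each edge of G has both endpoints in at least one bag. Running intersection: for every vertex, the bags containing it form a connected subtree. All three properties hold, so this is a valid tree decomposition of width max|bag| − 1 = 1, and hence tw(G) ≤ 1.

Yes; width 1.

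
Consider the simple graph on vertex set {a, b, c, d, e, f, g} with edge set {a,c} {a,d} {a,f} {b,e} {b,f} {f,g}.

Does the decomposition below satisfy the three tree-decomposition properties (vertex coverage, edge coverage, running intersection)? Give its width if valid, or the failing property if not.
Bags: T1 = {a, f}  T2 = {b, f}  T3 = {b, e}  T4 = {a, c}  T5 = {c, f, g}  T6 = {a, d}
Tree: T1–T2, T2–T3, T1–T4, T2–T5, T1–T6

A tree decomposition must satisfy three properties: every vertex lies in some bag; for every edge, both endpoints lie together in some bag; and for every vertex, the bags containing it form a connected subtree. Here bags containing vertex c are not connected in the tree, so the decomposition is invalid.

No — bags containing vertex c are not connected in the tree.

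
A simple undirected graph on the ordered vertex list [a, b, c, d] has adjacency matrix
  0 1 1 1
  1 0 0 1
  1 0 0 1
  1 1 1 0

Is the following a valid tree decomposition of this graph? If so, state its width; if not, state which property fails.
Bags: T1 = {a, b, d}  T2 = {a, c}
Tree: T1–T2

No — edge (d,c) lies in no bag.

A tree decomposition must satisfy three properties: every vertex lies in some bag; for every edge, both endpoints lie together in some bag; and for every vertex, the bags containing it form a connected subtree. Here edge (d,c) lies in no bag, so the decomposition is invalid.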